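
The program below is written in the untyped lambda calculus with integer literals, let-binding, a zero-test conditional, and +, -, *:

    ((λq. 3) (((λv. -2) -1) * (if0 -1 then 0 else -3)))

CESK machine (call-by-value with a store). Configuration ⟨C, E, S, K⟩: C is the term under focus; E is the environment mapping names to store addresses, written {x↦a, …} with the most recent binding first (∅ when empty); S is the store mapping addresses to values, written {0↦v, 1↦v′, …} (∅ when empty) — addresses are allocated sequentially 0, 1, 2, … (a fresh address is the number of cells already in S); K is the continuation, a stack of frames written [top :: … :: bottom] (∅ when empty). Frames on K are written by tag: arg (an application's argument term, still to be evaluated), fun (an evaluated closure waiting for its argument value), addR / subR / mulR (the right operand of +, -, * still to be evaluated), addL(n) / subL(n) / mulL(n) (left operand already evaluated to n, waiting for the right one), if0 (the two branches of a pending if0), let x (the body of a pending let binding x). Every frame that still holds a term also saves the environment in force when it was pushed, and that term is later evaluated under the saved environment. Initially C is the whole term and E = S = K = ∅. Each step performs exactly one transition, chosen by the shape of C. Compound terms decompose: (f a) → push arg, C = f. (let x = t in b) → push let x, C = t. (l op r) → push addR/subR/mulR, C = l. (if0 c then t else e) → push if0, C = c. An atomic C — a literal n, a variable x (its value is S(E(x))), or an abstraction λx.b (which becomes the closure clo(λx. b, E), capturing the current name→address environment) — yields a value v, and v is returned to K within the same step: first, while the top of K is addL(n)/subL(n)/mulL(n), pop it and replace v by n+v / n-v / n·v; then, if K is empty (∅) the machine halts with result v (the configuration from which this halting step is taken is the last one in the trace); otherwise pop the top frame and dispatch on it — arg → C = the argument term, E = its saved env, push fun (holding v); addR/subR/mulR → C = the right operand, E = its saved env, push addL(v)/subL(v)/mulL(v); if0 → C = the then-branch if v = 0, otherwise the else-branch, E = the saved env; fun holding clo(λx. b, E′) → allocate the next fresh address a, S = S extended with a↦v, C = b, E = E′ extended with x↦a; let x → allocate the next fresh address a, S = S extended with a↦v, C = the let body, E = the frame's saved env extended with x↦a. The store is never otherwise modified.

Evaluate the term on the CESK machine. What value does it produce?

Answer: 3

Execution trace:
step 0: ⟨C=((λq. 3) (((λv. -2) -1) * (if0 -1 then 0 else -3))); E=∅; S=∅; K=∅⟩
step 1: ⟨C=(λq. 3); E=∅; S=∅; K=[arg]⟩
step 2: ⟨C=(((λv. -2) -1) * (if0 -1 then 0 else -3)); E=∅; S=∅; K=[fun]⟩
step 3: ⟨C=((λv. -2) -1); E=∅; S=∅; K=[mulR :: fun]⟩
step 4: ⟨C=(λv. -2); E=∅; S=∅; K=[arg :: mulR :: fun]⟩
step 5: ⟨C=-1; E=∅; S=∅; K=[fun :: mulR :: fun]⟩
step 6: ⟨C=-2; E={v↦0}; S={0↦-1}; K=[mulR :: fun]⟩
step 7: ⟨C=(if0 -1 then 0 else -3); E=∅; S={0↦-1}; K=[mulL(-2) :: fun]⟩
step 8: ⟨C=-1; E=∅; S={0↦-1}; K=[if0 :: mulL(-2) :: fun]⟩
step 9: ⟨C=-3; E=∅; S={0↦-1}; K=[mulL(-2) :: fun]⟩
step 10: ⟨C=3; E={q↦1}; S={0↦-1, 1↦6}; K=∅⟩
→ final value 3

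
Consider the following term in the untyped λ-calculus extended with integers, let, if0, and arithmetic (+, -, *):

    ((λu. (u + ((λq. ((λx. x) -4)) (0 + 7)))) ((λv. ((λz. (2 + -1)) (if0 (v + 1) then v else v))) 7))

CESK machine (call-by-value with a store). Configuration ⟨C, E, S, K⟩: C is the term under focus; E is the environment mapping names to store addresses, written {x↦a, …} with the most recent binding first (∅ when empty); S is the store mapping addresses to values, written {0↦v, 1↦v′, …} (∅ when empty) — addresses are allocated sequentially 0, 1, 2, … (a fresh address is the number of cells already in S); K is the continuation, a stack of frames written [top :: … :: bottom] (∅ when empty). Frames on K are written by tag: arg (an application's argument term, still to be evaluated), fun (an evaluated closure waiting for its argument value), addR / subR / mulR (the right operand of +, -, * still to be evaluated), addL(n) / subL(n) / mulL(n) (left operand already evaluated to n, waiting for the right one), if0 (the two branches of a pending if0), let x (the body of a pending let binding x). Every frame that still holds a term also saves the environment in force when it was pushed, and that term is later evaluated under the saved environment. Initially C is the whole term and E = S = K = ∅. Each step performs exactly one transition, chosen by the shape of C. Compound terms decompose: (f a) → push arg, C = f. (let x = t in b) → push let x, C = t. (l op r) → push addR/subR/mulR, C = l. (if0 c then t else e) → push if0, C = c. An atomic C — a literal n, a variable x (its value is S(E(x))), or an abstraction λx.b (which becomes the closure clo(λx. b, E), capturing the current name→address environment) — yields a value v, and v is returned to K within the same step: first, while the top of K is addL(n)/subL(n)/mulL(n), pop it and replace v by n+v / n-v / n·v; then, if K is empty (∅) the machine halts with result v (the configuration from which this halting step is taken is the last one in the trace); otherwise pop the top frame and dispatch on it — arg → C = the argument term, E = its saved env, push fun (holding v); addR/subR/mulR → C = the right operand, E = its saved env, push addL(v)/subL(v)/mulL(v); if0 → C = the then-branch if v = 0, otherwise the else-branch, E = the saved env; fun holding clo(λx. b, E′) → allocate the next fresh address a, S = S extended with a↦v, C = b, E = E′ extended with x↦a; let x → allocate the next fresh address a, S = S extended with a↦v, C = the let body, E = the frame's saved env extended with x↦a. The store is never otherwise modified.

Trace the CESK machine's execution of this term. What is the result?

0. ⟨C=((λu. (u + ((λq. ((λx. x) -4)) (0 + 7)))) ((λv. ((λz. (2 + -1)) (if0 (v + 1) then v else v))) 7)); E=∅; S=∅; K=∅⟩
1. ⟨C=(λu. (u + ((λq. ((λx. x) -4)) (0 + 7)))); E=∅; S=∅; K=[arg]⟩
2. ⟨C=((λv. ((λz. (2 + -1)) (if0 (v + 1) then v else v))) 7); E=∅; S=∅; K=[fun]⟩
3. ⟨C=(λv. ((λz. (2 + -1)) (if0 (v + 1) then v else v))); E=∅; S=∅; K=[arg :: fun]⟩
4. ⟨C=7; E=∅; S=∅; K=[fun :: fun]⟩
5. ⟨C=((λz. (2 + -1)) (if0 (v + 1) then v else v)); E={v↦0}; S={0↦7}; K=[fun]⟩
6. ⟨C=(λz. (2 + -1)); E={v↦0}; S={0↦7}; K=[arg :: fun]⟩
7. ⟨C=(if0 (v + 1) then v else v); E={v↦0}; S={0↦7}; K=[fun :: fun]⟩
8. ⟨C=(v + 1); E={v↦0}; S={0↦7}; K=[if0 :: fun :: fun]⟩
9. ⟨C=v; E={v↦0}; S={0↦7}; K=[addR :: if0 :: fun :: fun]⟩
10. ⟨C=1; E={v↦0}; S={0↦7}; K=[addL(7) :: if0 :: fun :: fun]⟩
11. ⟨C=v; E={v↦0}; S={0↦7}; K=[fun :: fun]⟩
12. ⟨C=(2 + -1); E={z↦1, v↦0}; S={0↦7, 1↦7}; K=[fun]⟩
13. ⟨C=2; E={z↦1, v↦0}; S={0↦7, 1↦7}; K=[addR :: fun]⟩
14. ⟨C=-1; E={z↦1, v↦0}; S={0↦7, 1↦7}; K=[addL(2) :: fun]⟩
15. ⟨C=(u + ((λq. ((λx. x) -4)) (0 + 7))); E={u↦2}; S={0↦7, 1↦7, 2↦1}; K=∅⟩
16. ⟨C=u; E={u↦2}; S={0↦7, 1↦7, 2↦1}; K=[addR]⟩
17. ⟨C=((λq. ((λx. x) -4)) (0 + 7)); E={u↦2}; S={0↦7, 1↦7, 2↦1}; K=[addL(1)]⟩
18. ⟨C=(λq. ((λx. x) -4)); E={u↦2}; S={0↦7, 1↦7, 2↦1}; K=[arg :: addL(1)]⟩
19. ⟨C=(0 + 7); E={u↦2}; S={0↦7, 1↦7, 2↦1}; K=[fun :: addL(1)]⟩
20. ⟨C=0; E={u↦2}; S={0↦7, 1↦7, 2↦1}; K=[addR :: fun :: addL(1)]⟩
21. ⟨C=7; E={u↦2}; S={0↦7, 1↦7, 2↦1}; K=[addL(0) :: fun :: addL(1)]⟩
22. ⟨C=((λx. x) -4); E={q↦3, u↦2}; S={0↦7, 1↦7, 2↦1, 3↦7}; K=[addL(1)]⟩
23. ⟨C=(λx. x); E={q↦3, u↦2}; S={0↦7, 1↦7, 2↦1, 3↦7}; K=[arg :: addL(1)]⟩
24. ⟨C=-4; E={q↦3, u↦2}; S={0↦7, 1↦7, 2↦1, 3↦7}; K=[fun :: addL(1)]⟩
25. ⟨C=x; E={x↦4, q↦3, u↦2}; S={0↦7, 1↦7, 2↦1, 3↦7, 4↦-4}; K=[addL(1)]⟩
→ final value -3

Answer: -3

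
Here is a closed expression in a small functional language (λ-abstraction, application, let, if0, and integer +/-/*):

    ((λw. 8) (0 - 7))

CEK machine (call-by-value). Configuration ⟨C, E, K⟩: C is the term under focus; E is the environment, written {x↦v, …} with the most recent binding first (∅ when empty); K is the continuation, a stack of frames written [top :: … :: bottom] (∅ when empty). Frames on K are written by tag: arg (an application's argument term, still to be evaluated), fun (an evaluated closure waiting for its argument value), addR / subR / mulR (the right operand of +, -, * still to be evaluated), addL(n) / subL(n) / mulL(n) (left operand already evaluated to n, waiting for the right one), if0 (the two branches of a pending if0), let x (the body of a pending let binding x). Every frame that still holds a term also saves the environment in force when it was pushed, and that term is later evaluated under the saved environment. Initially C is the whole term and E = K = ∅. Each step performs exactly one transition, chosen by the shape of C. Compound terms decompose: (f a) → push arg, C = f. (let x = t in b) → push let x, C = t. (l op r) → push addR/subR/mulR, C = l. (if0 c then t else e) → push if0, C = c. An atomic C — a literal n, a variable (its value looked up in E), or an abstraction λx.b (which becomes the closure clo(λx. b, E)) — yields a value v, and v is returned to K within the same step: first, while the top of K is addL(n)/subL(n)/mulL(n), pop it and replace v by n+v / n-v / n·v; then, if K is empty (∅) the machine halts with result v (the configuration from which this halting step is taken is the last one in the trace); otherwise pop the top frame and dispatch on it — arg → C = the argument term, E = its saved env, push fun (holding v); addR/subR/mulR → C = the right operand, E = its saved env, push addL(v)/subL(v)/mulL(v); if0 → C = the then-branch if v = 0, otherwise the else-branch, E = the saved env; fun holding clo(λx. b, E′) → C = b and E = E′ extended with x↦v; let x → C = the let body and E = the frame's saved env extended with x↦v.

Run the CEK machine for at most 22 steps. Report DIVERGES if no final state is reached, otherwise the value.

0. ⟨C=((λw. 8) (0 - 7)); E=∅; K=∅⟩
1. ⟨C=(λw. 8); E=∅; K=[arg]⟩
2. ⟨C=(0 - 7); E=∅; K=[fun]⟩
3. ⟨C=0; E=∅; K=[subR :: fun]⟩
4. ⟨C=7; E=∅; K=[subL(0) :: fun]⟩
5. ⟨C=8; E={w↦-7}; K=∅⟩
→ final value 8

Answer: 8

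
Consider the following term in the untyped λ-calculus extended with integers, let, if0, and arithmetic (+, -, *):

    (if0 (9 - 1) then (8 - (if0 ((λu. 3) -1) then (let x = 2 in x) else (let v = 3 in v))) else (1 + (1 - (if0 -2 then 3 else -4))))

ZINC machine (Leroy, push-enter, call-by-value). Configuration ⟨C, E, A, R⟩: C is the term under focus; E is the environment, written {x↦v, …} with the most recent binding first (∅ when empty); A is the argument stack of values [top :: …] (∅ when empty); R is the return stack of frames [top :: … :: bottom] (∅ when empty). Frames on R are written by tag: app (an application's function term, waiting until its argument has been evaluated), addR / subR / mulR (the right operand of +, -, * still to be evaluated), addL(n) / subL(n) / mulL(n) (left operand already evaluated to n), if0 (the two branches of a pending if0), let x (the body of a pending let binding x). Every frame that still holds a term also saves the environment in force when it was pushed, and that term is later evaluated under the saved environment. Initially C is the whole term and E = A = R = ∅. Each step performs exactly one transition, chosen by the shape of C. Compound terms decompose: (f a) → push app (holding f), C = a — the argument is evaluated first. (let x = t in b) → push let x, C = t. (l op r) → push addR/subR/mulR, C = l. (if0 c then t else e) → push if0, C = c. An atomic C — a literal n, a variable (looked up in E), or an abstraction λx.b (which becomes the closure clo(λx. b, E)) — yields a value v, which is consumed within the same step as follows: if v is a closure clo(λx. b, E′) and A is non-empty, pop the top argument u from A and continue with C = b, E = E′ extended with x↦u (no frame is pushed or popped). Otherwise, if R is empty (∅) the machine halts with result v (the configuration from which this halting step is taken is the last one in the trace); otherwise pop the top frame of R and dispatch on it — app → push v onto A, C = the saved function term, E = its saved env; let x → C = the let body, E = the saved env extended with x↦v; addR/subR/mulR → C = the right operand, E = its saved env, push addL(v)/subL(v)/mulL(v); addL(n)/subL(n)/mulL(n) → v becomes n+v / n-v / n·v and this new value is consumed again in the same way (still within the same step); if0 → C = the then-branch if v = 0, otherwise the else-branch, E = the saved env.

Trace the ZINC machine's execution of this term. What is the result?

Answer: 6

Execution trace:
[0] ⟨C=(if0 (9 - 1) then (8 - (if0 ((λu. 3) -1) then (let x = 2 in x) else (let v = 3 in v))) else (1 + (1 - (if0 -2 then 3 else -4)))); E=∅; A=∅; R=∅⟩
[1] ⟨C=(9 - 1); E=∅; A=∅; R=[if0]⟩
[2] ⟨C=9; E=∅; A=∅; R=[subR :: if0]⟩
[3] ⟨C=1; E=∅; A=∅; R=[subL(9) :: if0]⟩
[4] ⟨C=(1 + (1 - (if0 -2 then 3 else -4))); E=∅; A=∅; R=∅⟩
[5] ⟨C=1; E=∅; A=∅; R=[addR]⟩
[6] ⟨C=(1 - (if0 -2 then 3 else -4)); E=∅; A=∅; R=[addL(1)]⟩
[7] ⟨C=1; E=∅; A=∅; R=[subR :: addL(1)]⟩
[8] ⟨C=(if0 -2 then 3 else -4); E=∅; A=∅; R=[subL(1) :: addL(1)]⟩
[9] ⟨C=-2; E=∅; A=∅; R=[if0 :: subL(1) :: addL(1)]⟩
[10] ⟨C=-4; E=∅; A=∅; R=[subL(1) :: addL(1)]⟩
→ final value 6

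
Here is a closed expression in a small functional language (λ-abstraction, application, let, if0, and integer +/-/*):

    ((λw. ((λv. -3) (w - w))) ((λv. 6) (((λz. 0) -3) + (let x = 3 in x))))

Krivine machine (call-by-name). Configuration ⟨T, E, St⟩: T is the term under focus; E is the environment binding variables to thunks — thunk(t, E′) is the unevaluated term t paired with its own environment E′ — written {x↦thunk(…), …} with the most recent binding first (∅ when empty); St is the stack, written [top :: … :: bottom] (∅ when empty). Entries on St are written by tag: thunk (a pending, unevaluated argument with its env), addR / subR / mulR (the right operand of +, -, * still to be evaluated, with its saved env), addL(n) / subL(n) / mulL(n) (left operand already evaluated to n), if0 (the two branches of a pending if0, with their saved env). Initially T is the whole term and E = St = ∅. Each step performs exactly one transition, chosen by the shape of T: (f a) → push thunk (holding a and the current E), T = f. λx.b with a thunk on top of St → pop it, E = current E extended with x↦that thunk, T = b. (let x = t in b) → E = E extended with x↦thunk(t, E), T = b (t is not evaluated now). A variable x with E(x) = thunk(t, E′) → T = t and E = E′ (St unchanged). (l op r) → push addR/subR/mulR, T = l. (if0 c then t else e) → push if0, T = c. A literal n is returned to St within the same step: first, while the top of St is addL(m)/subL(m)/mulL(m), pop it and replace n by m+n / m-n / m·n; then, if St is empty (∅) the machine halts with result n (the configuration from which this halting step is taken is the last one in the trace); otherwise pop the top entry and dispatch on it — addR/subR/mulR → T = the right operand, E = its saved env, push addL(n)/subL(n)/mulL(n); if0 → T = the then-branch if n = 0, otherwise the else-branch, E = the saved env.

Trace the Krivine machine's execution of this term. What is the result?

0. <T=((λw. ((λv. -3) (w - w))) ((λv. 6) (((λz. 0) -3) + (let x = 3 in x)))), E=∅, St=∅>
1. <T=(λw. ((λv. -3) (w - w))), E=∅, St=[thunk]>
2. <T=((λv. -3) (w - w)), E={w↦thunk(((λv. 6) (((λz. 0) -3) + (let x = 3 in x))), ∅)}, St=∅>
3. <T=(λv. -3), E={w↦thunk(((λv. 6) (((λz. 0) -3) + (let x = 3 in x))), ∅)}, St=[thunk]>
4. <T=-3, E={v↦thunk((w - w), {w↦thunk(((λv. 6) (((λz. 0) -3) + (let x = 3 in x))), ∅)}), w↦thunk(((λv. 6) (((λz. 0) -3) + (let x = 3 in x))), ∅)}, St=∅>
→ final value -3

Answer: -3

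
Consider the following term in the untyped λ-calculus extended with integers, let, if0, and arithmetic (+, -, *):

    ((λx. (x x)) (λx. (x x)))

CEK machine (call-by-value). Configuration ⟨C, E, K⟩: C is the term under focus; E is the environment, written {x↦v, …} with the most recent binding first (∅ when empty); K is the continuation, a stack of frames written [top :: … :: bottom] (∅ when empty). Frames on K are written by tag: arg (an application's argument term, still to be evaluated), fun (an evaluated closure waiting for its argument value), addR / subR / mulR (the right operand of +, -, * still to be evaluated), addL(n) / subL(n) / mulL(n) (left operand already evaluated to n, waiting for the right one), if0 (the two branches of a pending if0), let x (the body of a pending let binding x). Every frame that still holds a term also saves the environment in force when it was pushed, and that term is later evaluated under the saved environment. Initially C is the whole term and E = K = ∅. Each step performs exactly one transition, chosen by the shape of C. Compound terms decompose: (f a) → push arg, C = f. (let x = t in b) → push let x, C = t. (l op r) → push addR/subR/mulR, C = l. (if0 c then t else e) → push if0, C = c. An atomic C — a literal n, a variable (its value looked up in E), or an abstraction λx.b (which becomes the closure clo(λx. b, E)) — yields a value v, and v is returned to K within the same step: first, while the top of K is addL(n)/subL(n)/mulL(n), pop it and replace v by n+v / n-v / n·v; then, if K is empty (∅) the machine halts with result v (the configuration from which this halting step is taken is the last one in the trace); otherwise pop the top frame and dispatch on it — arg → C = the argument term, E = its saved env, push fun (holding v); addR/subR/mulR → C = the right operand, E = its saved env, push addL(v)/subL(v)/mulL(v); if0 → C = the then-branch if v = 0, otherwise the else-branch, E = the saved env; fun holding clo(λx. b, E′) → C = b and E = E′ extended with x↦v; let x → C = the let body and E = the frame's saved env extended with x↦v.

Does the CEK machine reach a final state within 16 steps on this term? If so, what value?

Answer: DIVERGES (no final state within 16 steps)

Machine steps:
t=0: [C=((λx. (x x)) (λx. (x x))) | E=∅ | K=∅]
t=1: [C=(λx. (x x)) | E=∅ | K=[arg]]
t=2: [C=(λx. (x x)) | E=∅ | K=[fun]]
t=3: [C=(x x) | E={x↦clo(λx. (x x), ∅)} | K=∅]
t=4: [C=x | E={x↦clo(λx. (x x), ∅)} | K=[arg]]
t=5: [C=x | E={x↦clo(λx. (x x), ∅)} | K=[fun]]
… configuration repeats with period 3 (steps 3–5 recur indefinitely) …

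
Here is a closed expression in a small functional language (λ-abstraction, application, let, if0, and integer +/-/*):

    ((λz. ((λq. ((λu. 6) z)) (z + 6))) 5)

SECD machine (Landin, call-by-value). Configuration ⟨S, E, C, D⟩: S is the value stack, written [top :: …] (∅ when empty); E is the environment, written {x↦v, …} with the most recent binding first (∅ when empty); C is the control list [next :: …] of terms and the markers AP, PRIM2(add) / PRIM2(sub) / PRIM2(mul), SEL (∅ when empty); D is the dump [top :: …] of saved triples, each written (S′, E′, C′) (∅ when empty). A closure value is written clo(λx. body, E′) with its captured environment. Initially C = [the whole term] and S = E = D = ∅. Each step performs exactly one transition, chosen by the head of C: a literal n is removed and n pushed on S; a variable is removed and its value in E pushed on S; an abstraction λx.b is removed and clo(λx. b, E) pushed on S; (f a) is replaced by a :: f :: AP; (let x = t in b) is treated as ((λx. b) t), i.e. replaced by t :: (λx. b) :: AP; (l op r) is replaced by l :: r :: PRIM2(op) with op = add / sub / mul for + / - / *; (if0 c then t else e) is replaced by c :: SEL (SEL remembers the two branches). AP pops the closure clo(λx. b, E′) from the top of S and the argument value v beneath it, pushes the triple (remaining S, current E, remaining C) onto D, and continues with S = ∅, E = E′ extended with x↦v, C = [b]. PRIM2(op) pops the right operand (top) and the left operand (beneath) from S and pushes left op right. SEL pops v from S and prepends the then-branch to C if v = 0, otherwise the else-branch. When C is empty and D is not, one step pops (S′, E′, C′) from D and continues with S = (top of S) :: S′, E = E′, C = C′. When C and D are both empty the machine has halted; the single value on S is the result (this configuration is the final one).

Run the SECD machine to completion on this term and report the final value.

0. <S=∅, E=∅, C=[((λz. ((λq. ((λu. 6) z)) (z + 6))) 5)], D=∅>
1. <S=∅, E=∅, C=[5 :: (λz. ((λq. ((λu. 6) z)) (z + 6))) :: AP], D=∅>
2. <S=[5], E=∅, C=[(λz. ((λq. ((λu. 6) z)) (z + 6))) :: AP], D=∅>
3. <S=[clo(λz. ((λq. ((λu. 6) z)) (z + 6)), ∅) :: 5], E=∅, C=[AP], D=∅>
4. <S=∅, E={z↦5}, C=[((λq. ((λu. 6) z)) (z + 6))], D=[(∅, ∅, ∅)]>
5. <S=∅, E={z↦5}, C=[(z + 6) :: (λq. ((λu. 6) z)) :: AP], D=[(∅, ∅, ∅)]>
6. <S=∅, E={z↦5}, C=[z :: 6 :: PRIM2(add) :: (λq. ((λu. 6) z)) :: AP], D=[(∅, ∅, ∅)]>
7. <S=[5], E={z↦5}, C=[6 :: PRIM2(add) :: (λq. ((λu. 6) z)) :: AP], D=[(∅, ∅, ∅)]>
8. <S=[6 :: 5], E={z↦5}, C=[PRIM2(add) :: (λq. ((λu. 6) z)) :: AP], D=[(∅, ∅, ∅)]>
9. <S=[11], E={z↦5}, C=[(λq. ((λu. 6) z)) :: AP], D=[(∅, ∅, ∅)]>
10. <S=[clo(λq. ((λu. 6) z), {z↦5}) :: 11], E={z↦5}, C=[AP], D=[(∅, ∅, ∅)]>
11. <S=∅, E={q↦11, z↦5}, C=[((λu. 6) z)], D=[(∅, {z↦5}, ∅) :: (∅, ∅, ∅)]>
12. <S=∅, E={q↦11, z↦5}, C=[z :: (λu. 6) :: AP], D=[(∅, {z↦5}, ∅) :: (∅, ∅, ∅)]>
13. <S=[5], E={q↦11, z↦5}, C=[(λu. 6) :: AP], D=[(∅, {z↦5}, ∅) :: (∅, ∅, ∅)]>
14. <S=[clo(λu. 6, {q↦11, z↦5}) :: 5], E={q↦11, z↦5}, C=[AP], D=[(∅, {z↦5}, ∅) :: (∅, ∅, ∅)]>
15. <S=∅, E={u↦5, q↦11, z↦5}, C=[6], D=[(∅, {q↦11, z↦5}, ∅) :: (∅, {z↦5}, ∅) :: (∅, ∅, ∅)]>
16. <S=[6], E={u↦5, q↦11, z↦5}, C=∅, D=[(∅, {q↦11, z↦5}, ∅) :: (∅, {z↦5}, ∅) :: (∅, ∅, ∅)]>
17. <S=[6], E={q↦11, z↦5}, C=∅, D=[(∅, {z↦5}, ∅) :: (∅, ∅, ∅)]>
18. <S=[6], E={z↦5}, C=∅, D=[(∅, ∅, ∅)]>
19. <S=[6], E=∅, C=∅, D=∅>
→ final value 6

Answer: 6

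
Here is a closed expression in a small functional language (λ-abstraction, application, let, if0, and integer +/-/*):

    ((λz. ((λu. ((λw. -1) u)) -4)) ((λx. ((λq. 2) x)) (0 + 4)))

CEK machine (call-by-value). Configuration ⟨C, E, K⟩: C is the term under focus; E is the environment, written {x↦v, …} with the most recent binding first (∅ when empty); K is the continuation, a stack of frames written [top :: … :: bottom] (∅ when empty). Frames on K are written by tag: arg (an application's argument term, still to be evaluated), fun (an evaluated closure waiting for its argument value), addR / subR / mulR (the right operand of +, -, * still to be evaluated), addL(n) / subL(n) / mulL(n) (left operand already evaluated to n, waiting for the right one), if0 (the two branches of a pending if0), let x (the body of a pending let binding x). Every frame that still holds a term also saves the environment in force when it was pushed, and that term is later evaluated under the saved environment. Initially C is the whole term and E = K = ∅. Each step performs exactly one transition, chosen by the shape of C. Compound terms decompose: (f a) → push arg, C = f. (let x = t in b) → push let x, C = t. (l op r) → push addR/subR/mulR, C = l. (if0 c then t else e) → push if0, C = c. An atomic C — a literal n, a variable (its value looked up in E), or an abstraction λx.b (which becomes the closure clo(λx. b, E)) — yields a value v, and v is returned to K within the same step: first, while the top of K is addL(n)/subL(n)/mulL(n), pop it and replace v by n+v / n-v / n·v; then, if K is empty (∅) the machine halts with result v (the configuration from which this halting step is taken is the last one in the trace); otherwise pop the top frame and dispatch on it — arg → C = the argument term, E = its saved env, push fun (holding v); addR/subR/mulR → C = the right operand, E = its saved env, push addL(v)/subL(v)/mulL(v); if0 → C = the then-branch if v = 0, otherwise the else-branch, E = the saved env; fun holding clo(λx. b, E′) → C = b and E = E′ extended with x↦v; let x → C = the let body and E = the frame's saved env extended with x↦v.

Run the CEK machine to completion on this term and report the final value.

Answer: -1

Derivation:
t=0: ⟨C=((λz. ((λu. ((λw. -1) u)) -4)) ((λx. ((λq. 2) x)) (0 + 4))); E=∅; K=∅⟩
t=1: ⟨C=(λz. ((λu. ((λw. -1) u)) -4)); E=∅; K=[arg]⟩
t=2: ⟨C=((λx. ((λq. 2) x)) (0 + 4)); E=∅; K=[fun]⟩
t=3: ⟨C=(λx. ((λq. 2) x)); E=∅; K=[arg :: fun]⟩
t=4: ⟨C=(0 + 4); E=∅; K=[fun :: fun]⟩
t=5: ⟨C=0; E=∅; K=[addR :: fun :: fun]⟩
t=6: ⟨C=4; E=∅; K=[addL(0) :: fun :: fun]⟩
t=7: ⟨C=((λq. 2) x); E={x↦4}; K=[fun]⟩
t=8: ⟨C=(λq. 2); E={x↦4}; K=[arg :: fun]⟩
t=9: ⟨C=x; E={x↦4}; K=[fun :: fun]⟩
t=10: ⟨C=2; E={q↦4, x↦4}; K=[fun]⟩
t=11: ⟨C=((λu. ((λw. -1) u)) -4); E={z↦2}; K=∅⟩
t=12: ⟨C=(λu. ((λw. -1) u)); E={z↦2}; K=[arg]⟩
t=13: ⟨C=-4; E={z↦2}; K=[fun]⟩
t=14: ⟨C=((λw. -1) u); E={u↦-4, z↦2}; K=∅⟩
t=15: ⟨C=(λw. -1); E={u↦-4, z↦2}; K=[arg]⟩
t=16: ⟨C=u; E={u↦-4, z↦2}; K=[fun]⟩
t=17: ⟨C=-1; E={w↦-4, u↦-4, z↦2}; K=∅⟩
→ final value -1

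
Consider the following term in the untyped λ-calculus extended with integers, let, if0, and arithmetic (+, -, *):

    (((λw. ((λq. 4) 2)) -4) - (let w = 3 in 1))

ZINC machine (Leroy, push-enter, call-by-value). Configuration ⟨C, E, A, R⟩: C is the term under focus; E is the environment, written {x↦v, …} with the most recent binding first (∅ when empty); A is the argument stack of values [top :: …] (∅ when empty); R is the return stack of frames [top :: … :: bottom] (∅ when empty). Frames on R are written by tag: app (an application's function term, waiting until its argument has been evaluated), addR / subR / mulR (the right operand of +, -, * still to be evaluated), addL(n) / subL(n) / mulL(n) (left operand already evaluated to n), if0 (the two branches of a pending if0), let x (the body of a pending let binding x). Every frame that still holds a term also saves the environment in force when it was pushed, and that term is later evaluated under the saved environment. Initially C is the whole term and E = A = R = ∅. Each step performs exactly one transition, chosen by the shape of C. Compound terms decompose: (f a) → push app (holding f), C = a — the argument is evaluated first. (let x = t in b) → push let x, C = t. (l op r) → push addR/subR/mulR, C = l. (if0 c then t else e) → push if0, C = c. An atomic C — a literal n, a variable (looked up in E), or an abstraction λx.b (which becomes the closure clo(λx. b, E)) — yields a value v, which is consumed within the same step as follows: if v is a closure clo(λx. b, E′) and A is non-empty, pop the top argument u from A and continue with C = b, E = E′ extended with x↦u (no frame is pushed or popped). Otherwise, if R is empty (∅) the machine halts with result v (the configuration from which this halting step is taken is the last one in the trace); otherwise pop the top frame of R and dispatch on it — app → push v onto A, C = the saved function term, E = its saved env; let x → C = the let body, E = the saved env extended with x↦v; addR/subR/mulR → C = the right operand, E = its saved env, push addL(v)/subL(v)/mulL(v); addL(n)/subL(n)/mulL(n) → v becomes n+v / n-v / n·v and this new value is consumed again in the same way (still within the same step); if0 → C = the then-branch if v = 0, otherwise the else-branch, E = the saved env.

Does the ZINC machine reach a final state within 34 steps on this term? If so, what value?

Answer: 3

Machine steps:
step 0: <C=(((λw. ((λq. 4) 2)) -4) - (let w = 3 in 1)), E=∅, A=∅, R=∅>
step 1: <C=((λw. ((λq. 4) 2)) -4), E=∅, A=∅, R=[subR]>
step 2: <C=-4, E=∅, A=∅, R=[app :: subR]>
step 3: <C=(λw. ((λq. 4) 2)), E=∅, A=[-4], R=[subR]>
step 4: <C=((λq. 4) 2), E={w↦-4}, A=∅, R=[subR]>
step 5: <C=2, E={w↦-4}, A=∅, R=[app :: subR]>
step 6: <C=(λq. 4), E={w↦-4}, A=[2], R=[subR]>
step 7: <C=4, E={q↦2, w↦-4}, A=∅, R=[subR]>
step 8: <C=(let w = 3 in 1), E=∅, A=∅, R=[subL(4)]>
step 9: <C=3, E=∅, A=∅, R=[let w :: subL(4)]>
step 10: <C=1, E={w↦3}, A=∅, R=[subL(4)]>
→ final value 3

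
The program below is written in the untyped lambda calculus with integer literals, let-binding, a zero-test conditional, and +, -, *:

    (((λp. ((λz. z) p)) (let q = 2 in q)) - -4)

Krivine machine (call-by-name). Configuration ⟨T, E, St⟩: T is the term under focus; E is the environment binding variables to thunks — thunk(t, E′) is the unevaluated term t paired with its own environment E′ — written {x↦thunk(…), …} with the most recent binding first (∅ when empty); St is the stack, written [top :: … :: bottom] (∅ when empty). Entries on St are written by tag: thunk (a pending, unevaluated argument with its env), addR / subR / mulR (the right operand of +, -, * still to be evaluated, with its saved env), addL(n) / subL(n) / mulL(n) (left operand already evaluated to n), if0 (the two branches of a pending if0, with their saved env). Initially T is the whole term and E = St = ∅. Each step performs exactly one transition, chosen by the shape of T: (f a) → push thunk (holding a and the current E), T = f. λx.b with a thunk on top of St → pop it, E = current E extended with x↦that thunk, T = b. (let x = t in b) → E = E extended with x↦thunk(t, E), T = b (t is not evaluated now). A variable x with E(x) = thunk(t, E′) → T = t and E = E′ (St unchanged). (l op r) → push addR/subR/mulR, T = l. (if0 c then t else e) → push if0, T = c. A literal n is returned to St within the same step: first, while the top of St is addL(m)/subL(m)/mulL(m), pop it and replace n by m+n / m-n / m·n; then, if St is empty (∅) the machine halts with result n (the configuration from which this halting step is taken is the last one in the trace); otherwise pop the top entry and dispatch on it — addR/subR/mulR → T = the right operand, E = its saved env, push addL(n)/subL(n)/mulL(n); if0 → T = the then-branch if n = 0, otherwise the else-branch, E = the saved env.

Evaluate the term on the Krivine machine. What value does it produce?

0. ⟨T=(((λp. ((λz. z) p)) (let q = 2 in q)) - -4); E=∅; St=∅⟩
1. ⟨T=((λp. ((λz. z) p)) (let q = 2 in q)); E=∅; St=[subR]⟩
2. ⟨T=(λp. ((λz. z) p)); E=∅; St=[thunk :: subR]⟩
3. ⟨T=((λz. z) p); E={p↦thunk((let q = 2 in q), ∅)}; St=[subR]⟩
4. ⟨T=(λz. z); E={p↦thunk((let q = 2 in q), ∅)}; St=[thunk :: subR]⟩
5. ⟨T=z; E={z↦thunk(p, {p↦thunk((let q = 2 in q), ∅)}), p↦thunk((let q = 2 in q), ∅)}; St=[subR]⟩
6. ⟨T=p; E={p↦thunk((let q = 2 in q), ∅)}; St=[subR]⟩
7. ⟨T=(let q = 2 in q); E=∅; St=[subR]⟩
8. ⟨T=q; E={q↦thunk(2, ∅)}; St=[subR]⟩
9. ⟨T=2; E=∅; St=[subR]⟩
10. ⟨T=-4; E=∅; St=[subL(2)]⟩
→ final value 6

Answer: 6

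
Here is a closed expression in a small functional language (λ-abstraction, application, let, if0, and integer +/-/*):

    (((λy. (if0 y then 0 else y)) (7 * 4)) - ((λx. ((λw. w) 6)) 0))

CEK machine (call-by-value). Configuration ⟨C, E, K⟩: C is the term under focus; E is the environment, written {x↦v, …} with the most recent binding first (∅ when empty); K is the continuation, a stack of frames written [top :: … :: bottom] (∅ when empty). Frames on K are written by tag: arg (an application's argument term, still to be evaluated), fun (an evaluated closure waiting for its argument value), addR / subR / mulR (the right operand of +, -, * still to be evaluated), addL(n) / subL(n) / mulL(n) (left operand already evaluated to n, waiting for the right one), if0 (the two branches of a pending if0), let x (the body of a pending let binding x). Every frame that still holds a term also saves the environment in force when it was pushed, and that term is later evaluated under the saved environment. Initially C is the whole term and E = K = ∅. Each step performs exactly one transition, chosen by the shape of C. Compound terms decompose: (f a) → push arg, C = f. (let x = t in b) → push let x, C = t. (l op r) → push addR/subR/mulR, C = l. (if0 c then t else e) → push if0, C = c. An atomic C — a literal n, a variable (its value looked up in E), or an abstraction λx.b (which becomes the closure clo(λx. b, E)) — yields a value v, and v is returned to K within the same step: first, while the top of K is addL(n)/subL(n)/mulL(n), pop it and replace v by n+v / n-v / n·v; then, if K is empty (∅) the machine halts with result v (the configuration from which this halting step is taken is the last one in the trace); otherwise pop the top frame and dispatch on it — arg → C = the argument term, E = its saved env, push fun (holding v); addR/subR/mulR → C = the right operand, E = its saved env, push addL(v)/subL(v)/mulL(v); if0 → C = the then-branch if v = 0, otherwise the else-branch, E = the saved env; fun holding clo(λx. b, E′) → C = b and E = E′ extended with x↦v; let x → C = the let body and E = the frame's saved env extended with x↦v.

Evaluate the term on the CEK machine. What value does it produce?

Answer: 22

Execution trace:
t=0: ⟨C=(((λy. (if0 y then 0 else y)) (7 * 4)) - ((λx. ((λw. w) 6)) 0)); E=∅; K=∅⟩
t=1: ⟨C=((λy. (if0 y then 0 else y)) (7 * 4)); E=∅; K=[subR]⟩
t=2: ⟨C=(λy. (if0 y then 0 else y)); E=∅; K=[arg :: subR]⟩
t=3: ⟨C=(7 * 4); E=∅; K=[fun :: subR]⟩
t=4: ⟨C=7; E=∅; K=[mulR :: fun :: subR]⟩
t=5: ⟨C=4; E=∅; K=[mulL(7) :: fun :: subR]⟩
t=6: ⟨C=(if0 y then 0 else y); E={y↦28}; K=[subR]⟩
t=7: ⟨C=y; E={y↦28}; K=[if0 :: subR]⟩
t=8: ⟨C=y; E={y↦28}; K=[subR]⟩
t=9: ⟨C=((λx. ((λw. w) 6)) 0); E=∅; K=[subL(28)]⟩
t=10: ⟨C=(λx. ((λw. w) 6)); E=∅; K=[arg :: subL(28)]⟩
t=11: ⟨C=0; E=∅; K=[fun :: subL(28)]⟩
t=12: ⟨C=((λw. w) 6); E={x↦0}; K=[subL(28)]⟩
t=13: ⟨C=(λw. w); E={x↦0}; K=[arg :: subL(28)]⟩
t=14: ⟨C=6; E={x↦0}; K=[fun :: subL(28)]⟩
t=15: ⟨C=w; E={w↦6, x↦0}; K=[subL(28)]⟩
→ final value 22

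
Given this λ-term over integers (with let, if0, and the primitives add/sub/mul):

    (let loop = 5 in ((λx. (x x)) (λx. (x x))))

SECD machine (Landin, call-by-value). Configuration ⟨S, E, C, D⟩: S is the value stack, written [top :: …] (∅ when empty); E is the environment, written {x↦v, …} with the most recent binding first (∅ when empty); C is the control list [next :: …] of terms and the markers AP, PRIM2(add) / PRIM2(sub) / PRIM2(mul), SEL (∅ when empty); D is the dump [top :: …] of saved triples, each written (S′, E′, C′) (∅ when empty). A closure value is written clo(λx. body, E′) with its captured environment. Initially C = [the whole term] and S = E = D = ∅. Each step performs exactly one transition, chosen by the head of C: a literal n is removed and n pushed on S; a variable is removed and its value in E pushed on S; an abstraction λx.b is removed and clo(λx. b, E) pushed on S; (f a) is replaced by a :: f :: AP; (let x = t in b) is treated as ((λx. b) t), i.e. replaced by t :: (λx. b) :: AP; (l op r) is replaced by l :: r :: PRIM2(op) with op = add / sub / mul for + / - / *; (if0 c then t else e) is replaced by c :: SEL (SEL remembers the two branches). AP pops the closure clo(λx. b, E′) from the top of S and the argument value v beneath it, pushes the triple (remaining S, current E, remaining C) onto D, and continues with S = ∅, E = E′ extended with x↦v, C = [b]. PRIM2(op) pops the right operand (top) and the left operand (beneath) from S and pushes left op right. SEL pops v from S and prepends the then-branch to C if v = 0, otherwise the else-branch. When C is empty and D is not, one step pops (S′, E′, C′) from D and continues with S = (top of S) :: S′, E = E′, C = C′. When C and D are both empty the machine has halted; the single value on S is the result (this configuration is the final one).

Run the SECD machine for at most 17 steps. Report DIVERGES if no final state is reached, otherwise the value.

0. [S=∅ | E=∅ | C=[(let loop = 5 in ((λx. (x x)) (λx. (x x))))] | D=∅]
1. [S=∅ | E=∅ | C=[5 :: (λloop. ((λx. (x x)) (λx. (x x)))) :: AP] | D=∅]
2. [S=[5] | E=∅ | C=[(λloop. ((λx. (x x)) (λx. (x x)))) :: AP] | D=∅]
3. [S=[clo(λloop. ((λx. (x x)) (λx. (x x))), ∅) :: 5] | E=∅ | C=[AP] | D=∅]
4. [S=∅ | E={loop↦5} | C=[((λx. (x x)) (λx. (x x)))] | D=[(∅, ∅, ∅)]]
5. [S=∅ | E={loop↦5} | C=[(λx. (x x)) :: (λx. (x x)) :: AP] | D=[(∅, ∅, ∅)]]
6. [S=[clo(λx. (x x), {loop↦5})] | E={loop↦5} | C=[(λx. (x x)) :: AP] | D=[(∅, ∅, ∅)]]
7. [S=[clo(λx. (x x), {loop↦5}) :: clo(λx. (x x), {loop↦5})] | E={loop↦5} | C=[AP] | D=[(∅, ∅, ∅)]]
8. [S=∅ | E={x↦clo(λx. (x x), {loop↦5}), loop↦5} | C=[(x x)] | D=[(∅, {loop↦5}, ∅) :: (∅, ∅, ∅)]]
9. [S=∅ | E={x↦clo(λx. (x x), {loop↦5}), loop↦5} | C=[x :: x :: AP] | D=[(∅, {loop↦5}, ∅) :: (∅, ∅, ∅)]]
10. [S=[clo(λx. (x x), {loop↦5})] | E={x↦clo(λx. (x x), {loop↦5}), loop↦5} | C=[x :: AP] | D=[(∅, {loop↦5}, ∅) :: (∅, ∅, ∅)]]
11. [S=[clo(λx. (x x), {loop↦5}) :: clo(λx. (x x), {loop↦5})] | E={x↦clo(λx. (x x), {loop↦5}), loop↦5} | C=[AP] | D=[(∅, {loop↦5}, ∅) :: (∅, ∅, ∅)]]
12. [S=∅ | E={x↦clo(λx. (x x), {loop↦5}), loop↦5} | C=[(x x)] | D=[(∅, {x↦clo(λx. (x x), {loop↦5}), loop↦5}, ∅) :: (∅, {loop↦5}, ∅) :: (∅, ∅, ∅)]]
13. [S=∅ | E={x↦clo(λx. (x x), {loop↦5}), loop↦5} | C=[x :: x :: AP] | D=[(∅, {x↦clo(λx. (x x), {loop↦5}), loop↦5}, ∅) :: (∅, {loop↦5}, ∅) :: (∅, ∅, ∅)]]
14. [S=[clo(λx. (x x), {loop↦5})] | E={x↦clo(λx. (x x), {loop↦5}), loop↦5} | C=[x :: AP] | D=[(∅, {x↦clo(λx. (x x), {loop↦5}), loop↦5}, ∅) :: (∅, {loop↦5}, ∅) :: (∅, ∅, ∅)]]
15. [S=[clo(λx. (x x), {loop↦5}) :: clo(λx. (x x), {loop↦5})] | E={x↦clo(λx. (x x), {loop↦5}), loop↦5} | C=[AP] | D=[(∅, {x↦clo(λx. (x x), {loop↦5}), loop↦5}, ∅) :: (∅, {loop↦5}, ∅) :: (∅, ∅, ∅)]]
16. [S=∅ | E={x↦clo(λx. (x x), {loop↦5}), loop↦5} | C=[(x x)] | D=[(∅, {x↦clo(λx. (x x), {loop↦5}), loop↦5}, ∅) :: (∅, {x↦clo(λx. (x x), {loop↦5}), loop↦5}, ∅) :: (∅, {loop↦5}, ∅) :: (∅, ∅, ∅)]]
17. [S=∅ | E={x↦clo(λx. (x x), {loop↦5}), loop↦5} | C=[x :: x :: AP] | D=[(∅, {x↦clo(λx. (x x), {loop↦5}), loop↦5}, ∅) :: (∅, {x↦clo(λx. (x x), {loop↦5}), loop↦5}, ∅) :: (∅, {loop↦5}, ∅) :: (∅, ∅, ∅)]]
→ 17 transitions taken and the configuration is still not final: no result within 17 steps

Answer: DIVERGES (no final state within 17 steps)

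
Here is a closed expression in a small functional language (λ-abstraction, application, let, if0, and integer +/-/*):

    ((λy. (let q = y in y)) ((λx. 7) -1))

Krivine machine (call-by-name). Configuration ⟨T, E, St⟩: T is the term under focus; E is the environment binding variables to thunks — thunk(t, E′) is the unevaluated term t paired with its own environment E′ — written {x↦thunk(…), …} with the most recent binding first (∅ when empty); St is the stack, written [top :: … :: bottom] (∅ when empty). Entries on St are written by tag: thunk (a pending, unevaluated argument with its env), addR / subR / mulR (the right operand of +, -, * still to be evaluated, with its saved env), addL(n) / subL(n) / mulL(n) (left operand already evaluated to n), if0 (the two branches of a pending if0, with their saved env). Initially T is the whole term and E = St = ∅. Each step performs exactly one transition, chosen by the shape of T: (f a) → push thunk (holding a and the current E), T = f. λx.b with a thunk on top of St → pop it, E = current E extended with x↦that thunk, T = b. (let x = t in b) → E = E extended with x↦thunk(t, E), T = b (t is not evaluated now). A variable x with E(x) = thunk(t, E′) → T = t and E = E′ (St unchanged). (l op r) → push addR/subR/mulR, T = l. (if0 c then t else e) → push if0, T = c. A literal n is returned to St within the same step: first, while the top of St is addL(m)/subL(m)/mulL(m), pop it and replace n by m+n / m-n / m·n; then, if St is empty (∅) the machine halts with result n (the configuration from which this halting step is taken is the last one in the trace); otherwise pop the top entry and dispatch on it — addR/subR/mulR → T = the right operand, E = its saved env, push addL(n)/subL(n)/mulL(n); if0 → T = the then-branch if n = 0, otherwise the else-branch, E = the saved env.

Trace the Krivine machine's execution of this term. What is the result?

Answer: 7

Derivation:
[0] <T=((λy. (let q = y in y)) ((λx. 7) -1)), E=∅, St=∅>
[1] <T=(λy. (let q = y in y)), E=∅, St=[thunk]>
[2] <T=(let q = y in y), E={y↦thunk(((λx. 7) -1), ∅)}, St=∅>
[3] <T=y, E={q↦thunk(y, {y↦thunk(((λx. 7) -1), ∅)}), y↦thunk(((λx. 7) -1), ∅)}, St=∅>
[4] <T=((λx. 7) -1), E=∅, St=∅>
[5] <T=(λx. 7), E=∅, St=[thunk]>
[6] <T=7, E={x↦thunk(-1, ∅)}, St=∅>
→ final value 7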